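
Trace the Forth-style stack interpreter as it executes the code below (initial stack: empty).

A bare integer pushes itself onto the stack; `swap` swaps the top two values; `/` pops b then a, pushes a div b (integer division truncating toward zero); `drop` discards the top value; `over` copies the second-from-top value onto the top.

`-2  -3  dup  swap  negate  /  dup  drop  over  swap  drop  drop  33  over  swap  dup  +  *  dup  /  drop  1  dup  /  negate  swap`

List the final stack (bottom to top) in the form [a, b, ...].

-2     -> -2
-3     -> -2 -3
dup    -> -2 -3 -3
swap   -> -2 -3 -3
negate -> -2 -3 3
/      -> -2 -1
dup    -> -2 -1 -1
drop   -> -2 -1
over   -> -2 -1 -2
swap   -> -2 -2 -1
drop   -> -2 -2
drop   -> -2
33     -> -2 33
over   -> -2 33 -2
swap   -> -2 -2 33
dup    -> -2 -2 33 33
+      -> -2 -2 66
*      -> -2 -132
dup    -> -2 -132 -132
/      -> -2 1
drop   -> -2
1      -> -2 1
dup    -> -2 1 1
/      -> -2 1
negate -> -2 -1
swap   -> -1 -2

[-1, -2]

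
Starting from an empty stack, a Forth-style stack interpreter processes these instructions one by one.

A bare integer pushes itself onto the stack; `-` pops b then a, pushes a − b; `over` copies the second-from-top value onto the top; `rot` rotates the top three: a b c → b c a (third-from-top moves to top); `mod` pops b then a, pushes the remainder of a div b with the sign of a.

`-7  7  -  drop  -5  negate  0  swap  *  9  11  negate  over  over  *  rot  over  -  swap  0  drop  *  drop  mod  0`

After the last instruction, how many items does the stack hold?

-7      -7
7       -7 7
-       -14
drop    (empty)
-5      -5
negate  5
0       5 0
swap    0 5
*       0
9       0 9
11      0 9 11
negate  0 9 -11
over    0 9 -11 9
over    0 9 -11 9 -11
*       0 9 -11 -99
rot     0 -11 -99 9
over    0 -11 -99 9 -99
-       0 -11 -99 108
swap    0 -11 108 -99
0       0 -11 108 -99 0
drop    0 -11 108 -99
*       0 -11 -10692
drop    0 -11
mod     0
0       0 0

2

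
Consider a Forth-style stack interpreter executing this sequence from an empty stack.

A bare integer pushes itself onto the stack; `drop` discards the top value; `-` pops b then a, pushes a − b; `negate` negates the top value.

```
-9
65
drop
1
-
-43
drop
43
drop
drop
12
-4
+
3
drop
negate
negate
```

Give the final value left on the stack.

-9     -> [-9]
65     -> [-9, 65]
drop   -> [-9]
1      -> [-9, 1]
-      -> [-10]
-43    -> [-10, -43]
drop   -> [-10]
43     -> [-10, 43]
drop   -> [-10]
drop   -> []
12     -> [12]
-4     -> [12, -4]
+      -> [8]
3      -> [8, 3]
drop   -> [8]
negate -> [-8]
negate -> [8]

8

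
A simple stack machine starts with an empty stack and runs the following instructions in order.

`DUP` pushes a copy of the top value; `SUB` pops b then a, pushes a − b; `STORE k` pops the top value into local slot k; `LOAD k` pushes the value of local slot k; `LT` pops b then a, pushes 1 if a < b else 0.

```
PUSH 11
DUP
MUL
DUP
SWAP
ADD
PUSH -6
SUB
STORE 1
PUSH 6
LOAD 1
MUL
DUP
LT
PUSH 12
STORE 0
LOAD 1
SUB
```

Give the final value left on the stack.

-248

PUSH 11 : [11]
DUP     : [11, 11]
MUL     : [121]
DUP     : [121, 121]
SWAP    : [121, 121]
ADD     : [242]
PUSH -6 : [242, -6]
SUB     : [248]
STORE 1 : []
PUSH 6  : [6]
LOAD 1  : [6, 248]
MUL     : [1488]
DUP     : [1488, 1488]
LT      : [0]
PUSH 12 : [0, 12]
STORE 0 : [0]
LOAD 1  : [0, 248]
SUB     : [-248]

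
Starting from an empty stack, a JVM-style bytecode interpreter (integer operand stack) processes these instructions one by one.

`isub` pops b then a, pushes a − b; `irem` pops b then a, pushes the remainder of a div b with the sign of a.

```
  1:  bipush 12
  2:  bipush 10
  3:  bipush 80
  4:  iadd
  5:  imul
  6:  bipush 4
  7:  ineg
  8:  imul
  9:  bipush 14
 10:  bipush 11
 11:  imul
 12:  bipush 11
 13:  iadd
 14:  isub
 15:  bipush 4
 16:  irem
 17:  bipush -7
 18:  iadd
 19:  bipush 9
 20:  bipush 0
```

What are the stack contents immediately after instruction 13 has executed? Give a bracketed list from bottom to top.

bipush 12  [12]
bipush 10  [12, 10]
bipush 80  [12, 10, 80]
iadd       [12, 90]
imul       [1080]
bipush 4   [1080, 4]
ineg       [1080, -4]
imul       [-4320]
bipush 14  [-4320, 14]
bipush 11  [-4320, 14, 11]
imul       [-4320, 154]
bipush 11  [-4320, 154, 11]
iadd       [-4320, 165]

[-4320, 165]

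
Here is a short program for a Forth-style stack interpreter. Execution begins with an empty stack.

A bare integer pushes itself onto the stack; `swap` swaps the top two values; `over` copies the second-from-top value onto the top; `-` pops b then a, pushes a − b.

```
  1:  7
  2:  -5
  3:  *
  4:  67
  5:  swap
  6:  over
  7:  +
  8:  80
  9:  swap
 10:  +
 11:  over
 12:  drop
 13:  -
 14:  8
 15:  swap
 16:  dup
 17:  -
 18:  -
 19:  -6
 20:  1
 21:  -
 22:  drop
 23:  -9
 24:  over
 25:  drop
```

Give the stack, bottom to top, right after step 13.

[-45]

7     [7]
-5    [7, -5]
*     [-35]
67    [-35, 67]
swap  [67, -35]
over  [67, -35, 67]
+     [67, 32]
80    [67, 32, 80]
swap  [67, 80, 32]
+     [67, 112]
over  [67, 112, 67]
drop  [67, 112]
-     [-45]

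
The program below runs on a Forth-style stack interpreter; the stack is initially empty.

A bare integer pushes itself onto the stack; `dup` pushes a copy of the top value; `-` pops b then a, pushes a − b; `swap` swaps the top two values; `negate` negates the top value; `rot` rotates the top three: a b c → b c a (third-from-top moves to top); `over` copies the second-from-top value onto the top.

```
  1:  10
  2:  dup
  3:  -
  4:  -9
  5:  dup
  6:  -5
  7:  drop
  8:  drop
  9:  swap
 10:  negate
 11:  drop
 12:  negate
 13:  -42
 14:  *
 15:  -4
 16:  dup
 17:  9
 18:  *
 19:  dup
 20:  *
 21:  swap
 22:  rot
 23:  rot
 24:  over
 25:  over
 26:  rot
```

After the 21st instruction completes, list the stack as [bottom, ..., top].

10     → 10
dup    → 10 10
-      → 0
-9     → 0 -9
dup    → 0 -9 -9
-5     → 0 -9 -9 -5
drop   → 0 -9 -9
drop   → 0 -9
swap   → -9 0
negate → -9 0
drop   → -9
negate → 9
-42    → 9 -42
*      → -378
-4     → -378 -4
dup    → -378 -4 -4
9      → -378 -4 -4 9
*      → -378 -4 -36
dup    → -378 -4 -36 -36
*      → -378 -4 1296
swap   → -378 1296 -4

[-378, 1296, -4]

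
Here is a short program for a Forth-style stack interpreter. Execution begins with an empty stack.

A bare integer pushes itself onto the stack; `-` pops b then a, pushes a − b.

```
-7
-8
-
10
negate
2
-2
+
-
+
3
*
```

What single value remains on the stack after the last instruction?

-7     -> -7
-8     -> -7 -8
-      -> 1
10     -> 1 10
negate -> 1 -10
2      -> 1 -10 2
-2     -> 1 -10 2 -2
+      -> 1 -10 0
-      -> 1 -10
+      -> -9
3      -> -9 3
*      -> -27

-27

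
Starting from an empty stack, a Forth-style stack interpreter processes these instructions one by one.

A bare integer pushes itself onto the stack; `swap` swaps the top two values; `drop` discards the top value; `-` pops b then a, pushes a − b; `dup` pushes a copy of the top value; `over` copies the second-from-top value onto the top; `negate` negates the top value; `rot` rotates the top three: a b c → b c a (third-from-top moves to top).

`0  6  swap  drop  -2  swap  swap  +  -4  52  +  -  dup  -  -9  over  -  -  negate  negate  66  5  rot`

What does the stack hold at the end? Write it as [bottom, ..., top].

[66, 5, 9]

0      -> 0
6      -> 0 6
swap   -> 6 0
drop   -> 6
-2     -> 6 -2
swap   -> -2 6
swap   -> 6 -2
+      -> 4
-4     -> 4 -4
52     -> 4 -4 52
+      -> 4 48
-      -> -44
dup    -> -44 -44
-      -> 0
-9     -> 0 -9
over   -> 0 -9 0
-      -> 0 -9
-      -> 9
negate -> -9
negate -> 9
66     -> 9 66
5      -> 9 66 5
rot    -> 66 5 9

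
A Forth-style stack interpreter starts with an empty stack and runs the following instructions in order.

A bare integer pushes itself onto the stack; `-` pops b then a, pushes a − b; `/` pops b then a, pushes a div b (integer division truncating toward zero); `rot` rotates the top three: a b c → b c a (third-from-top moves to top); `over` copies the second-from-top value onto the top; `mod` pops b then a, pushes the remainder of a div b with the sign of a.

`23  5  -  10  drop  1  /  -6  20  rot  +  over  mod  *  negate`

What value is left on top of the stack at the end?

12

23     -> [23]
5      -> [23, 5]
-      -> [18]
10     -> [18, 10]
drop   -> [18]
1      -> [18, 1]
/      -> [18]
-6     -> [18, -6]
20     -> [18, -6, 20]
rot    -> [-6, 20, 18]
+      -> [-6, 38]
over   -> [-6, 38, -6]
mod    -> [-6, 2]
*      -> [-12]
negate -> [12]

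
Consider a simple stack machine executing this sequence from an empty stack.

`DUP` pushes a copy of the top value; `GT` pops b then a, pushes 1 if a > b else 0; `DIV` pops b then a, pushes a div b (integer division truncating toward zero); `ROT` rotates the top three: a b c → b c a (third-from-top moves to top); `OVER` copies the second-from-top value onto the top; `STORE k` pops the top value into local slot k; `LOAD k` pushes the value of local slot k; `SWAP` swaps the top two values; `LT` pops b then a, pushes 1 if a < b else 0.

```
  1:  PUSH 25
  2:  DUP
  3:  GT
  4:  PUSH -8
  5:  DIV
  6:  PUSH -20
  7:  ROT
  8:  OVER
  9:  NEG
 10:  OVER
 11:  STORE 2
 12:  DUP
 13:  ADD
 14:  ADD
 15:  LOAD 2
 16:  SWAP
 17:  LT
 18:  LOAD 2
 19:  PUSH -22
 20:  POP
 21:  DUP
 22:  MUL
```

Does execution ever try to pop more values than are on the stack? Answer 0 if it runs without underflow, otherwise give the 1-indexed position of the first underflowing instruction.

PUSH 25   25
DUP       25 25
GT        0
PUSH -8   0 -8
DIV       0
PUSH -20  0 -20
ROT  — needs 3 operands, stack has 2 → underflow

7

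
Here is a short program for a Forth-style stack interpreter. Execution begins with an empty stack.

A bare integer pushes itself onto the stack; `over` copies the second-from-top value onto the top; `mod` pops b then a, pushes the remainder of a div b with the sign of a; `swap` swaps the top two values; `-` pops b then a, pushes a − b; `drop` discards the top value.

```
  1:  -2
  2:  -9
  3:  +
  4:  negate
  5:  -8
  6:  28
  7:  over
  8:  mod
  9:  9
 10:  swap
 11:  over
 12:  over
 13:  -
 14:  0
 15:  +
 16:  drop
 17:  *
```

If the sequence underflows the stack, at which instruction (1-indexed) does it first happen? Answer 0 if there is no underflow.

0

-2      -2
-9      -2 -9
+       -11
negate  11
-8      11 -8
28      11 -8 28
over    11 -8 28 -8
mod     11 -8 4
9       11 -8 4 9
swap    11 -8 9 4
over    11 -8 9 4 9
over    11 -8 9 4 9 4
-       11 -8 9 4 5
0       11 -8 9 4 5 0
+       11 -8 9 4 5
drop    11 -8 9 4
*       11 -8 36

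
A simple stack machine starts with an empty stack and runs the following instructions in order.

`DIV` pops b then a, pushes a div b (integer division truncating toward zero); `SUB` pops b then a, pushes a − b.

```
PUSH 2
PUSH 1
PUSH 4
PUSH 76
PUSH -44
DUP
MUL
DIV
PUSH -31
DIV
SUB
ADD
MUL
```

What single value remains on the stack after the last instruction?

PUSH 2    [2]
PUSH 1    [2, 1]
PUSH 4    [2, 1, 4]
PUSH 76   [2, 1, 4, 76]
PUSH -44  [2, 1, 4, 76, -44]
DUP       [2, 1, 4, 76, -44, -44]
MUL       [2, 1, 4, 76, 1936]
DIV       [2, 1, 4, 0]
PUSH -31  [2, 1, 4, 0, -31]
DIV       [2, 1, 4, 0]
SUB       [2, 1, 4]
ADD       [2, 5]
MUL       [10]

10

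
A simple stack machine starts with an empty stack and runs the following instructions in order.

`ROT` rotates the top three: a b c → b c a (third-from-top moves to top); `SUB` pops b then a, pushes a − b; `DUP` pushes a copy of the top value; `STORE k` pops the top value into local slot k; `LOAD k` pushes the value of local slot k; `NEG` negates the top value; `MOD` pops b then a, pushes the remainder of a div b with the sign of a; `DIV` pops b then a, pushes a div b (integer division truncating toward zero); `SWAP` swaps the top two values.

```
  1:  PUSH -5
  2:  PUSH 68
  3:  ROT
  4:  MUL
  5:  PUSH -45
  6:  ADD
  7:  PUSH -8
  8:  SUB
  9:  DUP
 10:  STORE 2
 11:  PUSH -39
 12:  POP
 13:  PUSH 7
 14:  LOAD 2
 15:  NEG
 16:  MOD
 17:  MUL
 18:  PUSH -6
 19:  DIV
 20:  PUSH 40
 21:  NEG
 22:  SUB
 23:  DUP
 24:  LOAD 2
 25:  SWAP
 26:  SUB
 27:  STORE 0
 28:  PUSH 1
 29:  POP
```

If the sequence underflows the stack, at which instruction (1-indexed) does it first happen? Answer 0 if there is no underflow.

3

PUSH -5 : [-5]
PUSH 68 : [-5, 68]
ROT  — needs 3 operands, stack has 2 → underflow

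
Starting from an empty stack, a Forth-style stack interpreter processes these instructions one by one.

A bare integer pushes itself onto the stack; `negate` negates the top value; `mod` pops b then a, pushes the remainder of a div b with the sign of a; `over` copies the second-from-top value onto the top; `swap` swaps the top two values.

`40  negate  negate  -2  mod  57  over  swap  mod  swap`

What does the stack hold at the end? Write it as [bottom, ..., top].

40     → [40]
negate → [-40]
negate → [40]
-2     → [40, -2]
mod    → [0]
57     → [0, 57]
over   → [0, 57, 0]
swap   → [0, 0, 57]
mod    → [0, 0]
swap   → [0, 0]

[0, 0]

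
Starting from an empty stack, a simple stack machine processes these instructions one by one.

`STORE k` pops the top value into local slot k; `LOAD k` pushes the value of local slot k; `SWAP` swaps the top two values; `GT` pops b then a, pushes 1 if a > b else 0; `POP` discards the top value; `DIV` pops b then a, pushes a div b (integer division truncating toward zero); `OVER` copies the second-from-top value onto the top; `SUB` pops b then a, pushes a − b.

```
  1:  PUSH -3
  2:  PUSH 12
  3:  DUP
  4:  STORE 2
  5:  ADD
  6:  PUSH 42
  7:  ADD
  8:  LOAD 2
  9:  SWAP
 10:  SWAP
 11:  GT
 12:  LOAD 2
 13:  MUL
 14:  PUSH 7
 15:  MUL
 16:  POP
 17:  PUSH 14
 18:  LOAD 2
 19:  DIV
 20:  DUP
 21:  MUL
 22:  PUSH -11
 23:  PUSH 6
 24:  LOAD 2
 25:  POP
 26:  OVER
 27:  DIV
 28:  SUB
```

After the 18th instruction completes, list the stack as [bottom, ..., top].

[14, 12]

PUSH -3 → [-3]
PUSH 12 → [-3, 12]
DUP     → [-3, 12, 12]
STORE 2 → [-3, 12]
ADD     → [9]
PUSH 42 → [9, 42]
ADD     → [51]
LOAD 2  → [51, 12]
SWAP    → [12, 51]
SWAP    → [51, 12]
GT      → [1]
LOAD 2  → [1, 12]
MUL     → [12]
PUSH 7  → [12, 7]
MUL     → [84]
POP     → []
PUSH 14 → [14]
LOAD 2  → [14, 12]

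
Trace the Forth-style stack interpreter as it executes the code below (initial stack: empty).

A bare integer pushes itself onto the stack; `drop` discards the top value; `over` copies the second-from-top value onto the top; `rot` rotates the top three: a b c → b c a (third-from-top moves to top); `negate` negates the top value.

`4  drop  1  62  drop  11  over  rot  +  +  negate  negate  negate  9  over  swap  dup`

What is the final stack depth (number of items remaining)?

4      → [4]
drop   → []
1      → [1]
62     → [1, 62]
drop   → [1]
11     → [1, 11]
over   → [1, 11, 1]
rot    → [11, 1, 1]
+      → [11, 2]
+      → [13]
negate → [-13]
negate → [13]
negate → [-13]
9      → [-13, 9]
over   → [-13, 9, -13]
swap   → [-13, -13, 9]
dup    → [-13, -13, 9, 9]

4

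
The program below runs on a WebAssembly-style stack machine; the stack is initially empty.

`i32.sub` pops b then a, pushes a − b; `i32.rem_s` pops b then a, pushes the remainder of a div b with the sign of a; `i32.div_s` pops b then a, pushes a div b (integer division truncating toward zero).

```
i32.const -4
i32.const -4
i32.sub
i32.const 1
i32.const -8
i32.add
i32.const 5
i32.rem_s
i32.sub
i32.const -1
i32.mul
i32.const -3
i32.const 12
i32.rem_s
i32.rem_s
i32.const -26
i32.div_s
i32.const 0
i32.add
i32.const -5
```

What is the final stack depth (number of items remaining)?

i32.const -4  → [-4]
i32.const -4  → [-4, -4]
i32.sub       → [0]
i32.const 1   → [0, 1]
i32.const -8  → [0, 1, -8]
i32.add       → [0, -7]
i32.const 5   → [0, -7, 5]
i32.rem_s     → [0, -2]
i32.sub       → [2]
i32.const -1  → [2, -1]
i32.mul       → [-2]
i32.const -3  → [-2, -3]
i32.const 12  → [-2, -3, 12]
i32.rem_s     → [-2, -3]
i32.rem_s     → [-2]
i32.const -26 → [-2, -26]
i32.div_s     → [0]
i32.const 0   → [0, 0]
i32.add       → [0]
i32.const -5  → [0, -5]

2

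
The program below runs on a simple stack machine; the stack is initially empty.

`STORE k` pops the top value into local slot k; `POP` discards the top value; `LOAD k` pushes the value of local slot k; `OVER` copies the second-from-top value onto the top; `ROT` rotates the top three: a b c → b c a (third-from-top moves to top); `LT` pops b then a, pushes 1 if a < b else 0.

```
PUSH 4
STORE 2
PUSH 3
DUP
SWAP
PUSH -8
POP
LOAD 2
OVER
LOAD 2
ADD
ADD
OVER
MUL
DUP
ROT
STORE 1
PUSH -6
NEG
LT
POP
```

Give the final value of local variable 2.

4

PUSH 4   4
STORE 2  (empty)
PUSH 3   3
DUP      3 3
SWAP     3 3
PUSH -8  3 3 -8
POP      3 3
LOAD 2   3 3 4
OVER     3 3 4 3
LOAD 2   3 3 4 3 4
ADD      3 3 4 7
ADD      3 3 11
OVER     3 3 11 3
MUL      3 3 33
DUP      3 3 33 33
ROT      3 33 33 3
STORE 1  3 33 33
PUSH -6  3 33 33 -6
NEG      3 33 33 6
LT       3 33 0
POP      3 33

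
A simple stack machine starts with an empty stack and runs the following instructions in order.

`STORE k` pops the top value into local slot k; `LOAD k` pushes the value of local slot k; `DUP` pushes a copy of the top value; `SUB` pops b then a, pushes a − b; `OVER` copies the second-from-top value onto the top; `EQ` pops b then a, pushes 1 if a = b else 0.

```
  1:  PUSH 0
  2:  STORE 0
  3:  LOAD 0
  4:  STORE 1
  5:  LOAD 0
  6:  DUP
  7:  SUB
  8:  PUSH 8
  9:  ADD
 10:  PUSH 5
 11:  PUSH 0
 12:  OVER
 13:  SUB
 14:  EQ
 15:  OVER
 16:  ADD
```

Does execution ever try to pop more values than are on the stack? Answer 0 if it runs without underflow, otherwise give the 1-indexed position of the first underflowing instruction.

PUSH 0  : 0
STORE 0 : (empty)
LOAD 0  : 0
STORE 1 : (empty)
LOAD 0  : 0
DUP     : 0 0
SUB     : 0
PUSH 8  : 0 8
ADD     : 8
PUSH 5  : 8 5
PUSH 0  : 8 5 0
OVER    : 8 5 0 5
SUB     : 8 5 -5
EQ      : 8 0
OVER    : 8 0 8
ADD     : 8 8

0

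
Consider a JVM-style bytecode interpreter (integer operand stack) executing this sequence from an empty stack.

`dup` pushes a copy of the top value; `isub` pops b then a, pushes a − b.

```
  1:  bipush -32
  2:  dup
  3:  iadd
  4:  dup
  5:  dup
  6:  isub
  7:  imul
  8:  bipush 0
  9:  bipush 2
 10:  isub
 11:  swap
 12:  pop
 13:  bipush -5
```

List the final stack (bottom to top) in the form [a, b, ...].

[-2, -5]

bipush -32 -> -32
dup        -> -32 -32
iadd       -> -64
dup        -> -64 -64
dup        -> -64 -64 -64
isub       -> -64 0
imul       -> 0
bipush 0   -> 0 0
bipush 2   -> 0 0 2
isub       -> 0 -2
swap       -> -2 0
pop        -> -2
bipush -5  -> -2 -5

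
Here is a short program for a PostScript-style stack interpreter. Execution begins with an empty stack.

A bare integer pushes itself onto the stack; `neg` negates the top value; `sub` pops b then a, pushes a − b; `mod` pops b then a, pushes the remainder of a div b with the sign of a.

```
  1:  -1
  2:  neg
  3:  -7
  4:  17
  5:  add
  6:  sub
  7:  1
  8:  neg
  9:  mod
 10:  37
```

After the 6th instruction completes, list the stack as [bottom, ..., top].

-1  : [-1]
neg : [1]
-7  : [1, -7]
17  : [1, -7, 17]
add : [1, 10]
sub : [-9]

[-9]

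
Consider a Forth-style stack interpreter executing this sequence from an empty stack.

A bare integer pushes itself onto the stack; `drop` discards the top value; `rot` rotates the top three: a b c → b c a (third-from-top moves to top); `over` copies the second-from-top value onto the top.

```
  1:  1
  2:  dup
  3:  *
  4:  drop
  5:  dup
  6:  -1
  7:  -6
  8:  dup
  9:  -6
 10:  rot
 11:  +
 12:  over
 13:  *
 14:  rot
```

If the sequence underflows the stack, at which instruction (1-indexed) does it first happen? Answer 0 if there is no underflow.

5

1    : 1
dup  : 1 1
*    : 1
drop : (empty)
dup  — needs 1 operand, stack has 0 → underflow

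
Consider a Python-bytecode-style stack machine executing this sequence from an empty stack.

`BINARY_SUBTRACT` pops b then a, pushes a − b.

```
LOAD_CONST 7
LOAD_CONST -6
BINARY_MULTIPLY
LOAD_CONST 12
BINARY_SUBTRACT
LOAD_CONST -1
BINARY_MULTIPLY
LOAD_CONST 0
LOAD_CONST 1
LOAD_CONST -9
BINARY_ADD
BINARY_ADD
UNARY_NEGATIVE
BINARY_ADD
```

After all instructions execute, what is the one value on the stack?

LOAD_CONST 7     7
LOAD_CONST -6    7 -6
BINARY_MULTIPLY  -42
LOAD_CONST 12    -42 12
BINARY_SUBTRACT  -54
LOAD_CONST -1    -54 -1
BINARY_MULTIPLY  54
LOAD_CONST 0     54 0
LOAD_CONST 1     54 0 1
LOAD_CONST -9    54 0 1 -9
BINARY_ADD       54 0 -8
BINARY_ADD       54 -8
UNARY_NEGATIVE   54 8
BINARY_ADD       62

62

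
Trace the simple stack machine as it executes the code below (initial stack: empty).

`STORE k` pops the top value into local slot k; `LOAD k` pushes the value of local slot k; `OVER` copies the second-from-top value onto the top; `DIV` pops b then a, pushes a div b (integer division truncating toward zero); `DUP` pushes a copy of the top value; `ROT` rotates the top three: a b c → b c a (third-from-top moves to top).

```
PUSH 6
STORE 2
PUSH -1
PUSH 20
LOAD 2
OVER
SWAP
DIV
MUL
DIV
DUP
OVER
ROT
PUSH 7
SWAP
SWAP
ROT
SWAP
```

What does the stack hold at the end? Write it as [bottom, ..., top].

[0, 0, 0, 7]

PUSH 6   6
STORE 2  (empty)
PUSH -1  -1
PUSH 20  -1 20
LOAD 2   -1 20 6
OVER     -1 20 6 20
SWAP     -1 20 20 6
DIV      -1 20 3
MUL      -1 60
DIV      0
DUP      0 0
OVER     0 0 0
ROT      0 0 0
PUSH 7   0 0 0 7
SWAP     0 0 7 0
SWAP     0 0 0 7
ROT      0 0 7 0
SWAP     0 0 0 7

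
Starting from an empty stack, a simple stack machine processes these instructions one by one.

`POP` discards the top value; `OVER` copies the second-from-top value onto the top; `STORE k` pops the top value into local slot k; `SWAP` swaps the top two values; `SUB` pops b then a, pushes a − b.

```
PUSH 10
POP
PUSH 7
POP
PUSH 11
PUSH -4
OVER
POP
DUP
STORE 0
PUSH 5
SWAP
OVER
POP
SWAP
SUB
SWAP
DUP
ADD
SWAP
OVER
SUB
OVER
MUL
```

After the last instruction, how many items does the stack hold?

PUSH 10 : 10
POP     : (empty)
PUSH 7  : 7
POP     : (empty)
PUSH 11 : 11
PUSH -4 : 11 -4
OVER    : 11 -4 11
POP     : 11 -4
DUP     : 11 -4 -4
STORE 0 : 11 -4
PUSH 5  : 11 -4 5
SWAP    : 11 5 -4
OVER    : 11 5 -4 5
POP     : 11 5 -4
SWAP    : 11 -4 5
SUB     : 11 -9
SWAP    : -9 11
DUP     : -9 11 11
ADD     : -9 22
SWAP    : 22 -9
OVER    : 22 -9 22
SUB     : 22 -31
OVER    : 22 -31 22
MUL     : 22 -682

2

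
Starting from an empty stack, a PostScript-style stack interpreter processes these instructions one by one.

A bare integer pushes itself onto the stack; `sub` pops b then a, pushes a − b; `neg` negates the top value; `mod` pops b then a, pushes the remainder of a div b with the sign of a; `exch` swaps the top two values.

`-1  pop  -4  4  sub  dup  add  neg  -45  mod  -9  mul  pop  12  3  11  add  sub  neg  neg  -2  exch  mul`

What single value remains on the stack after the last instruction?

-1   : [-1]
pop  : []
-4   : [-4]
4    : [-4, 4]
sub  : [-8]
dup  : [-8, -8]
add  : [-16]
neg  : [16]
-45  : [16, -45]
mod  : [16]
-9   : [16, -9]
mul  : [-144]
pop  : []
12   : [12]
3    : [12, 3]
11   : [12, 3, 11]
add  : [12, 14]
sub  : [-2]
neg  : [2]
neg  : [-2]
-2   : [-2, -2]
exch : [-2, -2]
mul  : [4]

4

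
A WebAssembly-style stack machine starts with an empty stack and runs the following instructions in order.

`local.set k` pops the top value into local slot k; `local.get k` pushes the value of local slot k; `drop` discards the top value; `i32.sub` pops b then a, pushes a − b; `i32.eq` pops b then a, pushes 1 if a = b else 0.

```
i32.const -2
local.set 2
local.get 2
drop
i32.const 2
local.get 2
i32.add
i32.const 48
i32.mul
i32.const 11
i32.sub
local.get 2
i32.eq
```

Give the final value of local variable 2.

-2

i32.const -2 → [-2]
local.set 2  → []
local.get 2  → [-2]
drop         → []
i32.const 2  → [2]
local.get 2  → [2, -2]
i32.add      → [0]
i32.const 48 → [0, 48]
i32.mul      → [0]
i32.const 11 → [0, 11]
i32.sub      → [-11]
local.get 2  → [-11, -2]
i32.eq       → [0]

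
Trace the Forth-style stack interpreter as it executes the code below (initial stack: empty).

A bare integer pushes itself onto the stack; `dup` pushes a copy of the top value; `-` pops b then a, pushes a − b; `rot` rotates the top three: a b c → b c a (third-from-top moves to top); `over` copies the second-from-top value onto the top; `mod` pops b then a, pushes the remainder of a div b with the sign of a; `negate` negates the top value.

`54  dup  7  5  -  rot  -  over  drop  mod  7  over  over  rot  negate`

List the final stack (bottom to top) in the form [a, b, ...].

[2, 2, 7, -7]

54     : 54
dup    : 54 54
7      : 54 54 7
5      : 54 54 7 5
-      : 54 54 2
rot    : 54 2 54
-      : 54 -52
over   : 54 -52 54
drop   : 54 -52
mod    : 2
7      : 2 7
over   : 2 7 2
over   : 2 7 2 7
rot    : 2 2 7 7
negate : 2 2 7 -7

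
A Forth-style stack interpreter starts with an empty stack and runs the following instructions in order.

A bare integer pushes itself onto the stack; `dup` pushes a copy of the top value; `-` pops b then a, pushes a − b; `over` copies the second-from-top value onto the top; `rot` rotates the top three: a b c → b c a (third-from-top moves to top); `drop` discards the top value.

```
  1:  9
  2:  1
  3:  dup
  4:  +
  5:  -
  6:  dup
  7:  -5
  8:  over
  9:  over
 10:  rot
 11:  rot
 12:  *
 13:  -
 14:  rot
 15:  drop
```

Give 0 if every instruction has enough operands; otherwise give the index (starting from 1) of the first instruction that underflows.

0

9    -> 9
1    -> 9 1
dup  -> 9 1 1
+    -> 9 2
-    -> 7
dup  -> 7 7
-5   -> 7 7 -5
over -> 7 7 -5 7
over -> 7 7 -5 7 -5
rot  -> 7 7 7 -5 -5
rot  -> 7 7 -5 -5 7
*    -> 7 7 -5 -35
-    -> 7 7 30
rot  -> 7 30 7
drop -> 7 30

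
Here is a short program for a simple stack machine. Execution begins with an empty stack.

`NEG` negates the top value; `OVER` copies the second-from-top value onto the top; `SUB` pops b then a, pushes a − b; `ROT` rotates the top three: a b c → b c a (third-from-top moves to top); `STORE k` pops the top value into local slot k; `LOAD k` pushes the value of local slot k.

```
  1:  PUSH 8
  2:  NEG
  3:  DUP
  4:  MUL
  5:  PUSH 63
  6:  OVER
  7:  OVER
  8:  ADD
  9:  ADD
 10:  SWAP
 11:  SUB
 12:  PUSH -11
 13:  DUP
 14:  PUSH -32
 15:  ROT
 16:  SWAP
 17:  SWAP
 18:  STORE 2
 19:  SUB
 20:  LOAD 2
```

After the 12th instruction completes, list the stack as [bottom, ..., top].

[126, -11]

PUSH 8   -> [8]
NEG      -> [-8]
DUP      -> [-8, -8]
MUL      -> [64]
PUSH 63  -> [64, 63]
OVER     -> [64, 63, 64]
OVER     -> [64, 63, 64, 63]
ADD      -> [64, 63, 127]
ADD      -> [64, 190]
SWAP     -> [190, 64]
SUB      -> [126]
PUSH -11 -> [126, -11]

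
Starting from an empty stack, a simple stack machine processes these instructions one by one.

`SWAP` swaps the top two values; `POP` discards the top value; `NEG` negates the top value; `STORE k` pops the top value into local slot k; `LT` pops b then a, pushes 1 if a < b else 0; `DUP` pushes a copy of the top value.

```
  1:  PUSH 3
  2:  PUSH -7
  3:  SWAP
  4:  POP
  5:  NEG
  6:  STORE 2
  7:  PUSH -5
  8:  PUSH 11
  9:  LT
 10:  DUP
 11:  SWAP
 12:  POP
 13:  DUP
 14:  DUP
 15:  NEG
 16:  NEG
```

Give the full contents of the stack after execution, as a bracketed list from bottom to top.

PUSH 3  → 3
PUSH -7 → 3 -7
SWAP    → -7 3
POP     → -7
NEG     → 7
STORE 2 → (empty)
PUSH -5 → -5
PUSH 11 → -5 11
LT      → 1
DUP     → 1 1
SWAP    → 1 1
POP     → 1
DUP     → 1 1
DUP     → 1 1 1
NEG     → 1 1 -1
NEG     → 1 1 1

[1, 1, 1]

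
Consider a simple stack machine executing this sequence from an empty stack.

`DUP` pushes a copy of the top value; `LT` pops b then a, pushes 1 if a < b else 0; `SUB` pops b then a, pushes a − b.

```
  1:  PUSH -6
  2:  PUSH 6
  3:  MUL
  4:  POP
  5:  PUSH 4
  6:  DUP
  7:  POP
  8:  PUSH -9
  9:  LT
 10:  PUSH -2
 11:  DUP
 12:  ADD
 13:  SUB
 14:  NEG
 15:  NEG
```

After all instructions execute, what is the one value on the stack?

PUSH -6 -> [-6]
PUSH 6  -> [-6, 6]
MUL     -> [-36]
POP     -> []
PUSH 4  -> [4]
DUP     -> [4, 4]
POP     -> [4]
PUSH -9 -> [4, -9]
LT      -> [0]
PUSH -2 -> [0, -2]
DUP     -> [0, -2, -2]
ADD     -> [0, -4]
SUB     -> [4]
NEG     -> [-4]
NEG     -> [4]

4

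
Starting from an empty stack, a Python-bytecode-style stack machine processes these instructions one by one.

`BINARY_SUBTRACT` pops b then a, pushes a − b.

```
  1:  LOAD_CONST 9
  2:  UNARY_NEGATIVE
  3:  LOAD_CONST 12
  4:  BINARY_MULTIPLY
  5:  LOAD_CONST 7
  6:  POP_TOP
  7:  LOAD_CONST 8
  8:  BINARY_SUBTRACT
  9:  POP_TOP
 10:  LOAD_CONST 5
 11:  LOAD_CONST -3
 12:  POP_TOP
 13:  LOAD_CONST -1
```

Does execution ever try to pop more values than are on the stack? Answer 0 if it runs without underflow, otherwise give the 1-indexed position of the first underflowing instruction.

LOAD_CONST 9    → [9]
UNARY_NEGATIVE  → [-9]
LOAD_CONST 12   → [-9, 12]
BINARY_MULTIPLY → [-108]
LOAD_CONST 7    → [-108, 7]
POP_TOP         → [-108]
LOAD_CONST 8    → [-108, 8]
BINARY_SUBTRACT → [-116]
POP_TOP         → []
LOAD_CONST 5    → [5]
LOAD_CONST -3   → [5, -3]
POP_TOP         → [5]
LOAD_CONST -1   → [5, -1]

0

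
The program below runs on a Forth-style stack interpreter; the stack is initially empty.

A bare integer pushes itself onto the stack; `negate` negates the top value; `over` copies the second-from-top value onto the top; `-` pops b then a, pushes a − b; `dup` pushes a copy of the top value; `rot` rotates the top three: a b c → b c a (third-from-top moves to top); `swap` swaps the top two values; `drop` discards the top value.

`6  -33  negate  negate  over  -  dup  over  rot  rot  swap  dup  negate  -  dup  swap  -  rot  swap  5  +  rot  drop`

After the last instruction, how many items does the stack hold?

6      : [6]
-33    : [6, -33]
negate : [6, 33]
negate : [6, -33]
over   : [6, -33, 6]
-      : [6, -39]
dup    : [6, -39, -39]
over   : [6, -39, -39, -39]
rot    : [6, -39, -39, -39]
rot    : [6, -39, -39, -39]
swap   : [6, -39, -39, -39]
dup    : [6, -39, -39, -39, -39]
negate : [6, -39, -39, -39, 39]
-      : [6, -39, -39, -78]
dup    : [6, -39, -39, -78, -78]
swap   : [6, -39, -39, -78, -78]
-      : [6, -39, -39, 0]
rot    : [6, -39, 0, -39]
swap   : [6, -39, -39, 0]
5      : [6, -39, -39, 0, 5]
+      : [6, -39, -39, 5]
rot    : [6, -39, 5, -39]
drop   : [6, -39, 5]

3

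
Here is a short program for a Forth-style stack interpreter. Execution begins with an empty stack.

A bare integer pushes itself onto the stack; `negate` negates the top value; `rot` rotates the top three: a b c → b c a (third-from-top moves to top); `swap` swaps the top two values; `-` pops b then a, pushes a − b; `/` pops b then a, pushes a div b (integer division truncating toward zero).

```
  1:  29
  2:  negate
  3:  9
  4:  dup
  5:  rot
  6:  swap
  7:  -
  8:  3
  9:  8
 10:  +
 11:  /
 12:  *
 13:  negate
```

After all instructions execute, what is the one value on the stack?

29     : [29]
negate : [-29]
9      : [-29, 9]
dup    : [-29, 9, 9]
rot    : [9, 9, -29]
swap   : [9, -29, 9]
-      : [9, -38]
3      : [9, -38, 3]
8      : [9, -38, 3, 8]
+      : [9, -38, 11]
/      : [9, -3]
*      : [-27]
negate : [27]

27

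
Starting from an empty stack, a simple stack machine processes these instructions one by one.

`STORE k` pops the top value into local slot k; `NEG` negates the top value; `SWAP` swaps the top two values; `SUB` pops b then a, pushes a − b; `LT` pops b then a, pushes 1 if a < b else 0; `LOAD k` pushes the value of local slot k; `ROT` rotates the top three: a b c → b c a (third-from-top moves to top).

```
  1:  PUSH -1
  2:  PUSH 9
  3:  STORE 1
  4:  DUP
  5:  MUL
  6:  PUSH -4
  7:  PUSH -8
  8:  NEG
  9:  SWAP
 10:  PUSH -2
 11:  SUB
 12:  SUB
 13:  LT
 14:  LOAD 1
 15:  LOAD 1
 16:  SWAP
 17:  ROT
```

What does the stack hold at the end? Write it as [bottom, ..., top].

PUSH -1 : [-1]
PUSH 9  : [-1, 9]
STORE 1 : [-1]
DUP     : [-1, -1]
MUL     : [1]
PUSH -4 : [1, -4]
PUSH -8 : [1, -4, -8]
NEG     : [1, -4, 8]
SWAP    : [1, 8, -4]
PUSH -2 : [1, 8, -4, -2]
SUB     : [1, 8, -2]
SUB     : [1, 10]
LT      : [1]
LOAD 1  : [1, 9]
LOAD 1  : [1, 9, 9]
SWAP    : [1, 9, 9]
ROT     : [9, 9, 1]

[9, 9, 1]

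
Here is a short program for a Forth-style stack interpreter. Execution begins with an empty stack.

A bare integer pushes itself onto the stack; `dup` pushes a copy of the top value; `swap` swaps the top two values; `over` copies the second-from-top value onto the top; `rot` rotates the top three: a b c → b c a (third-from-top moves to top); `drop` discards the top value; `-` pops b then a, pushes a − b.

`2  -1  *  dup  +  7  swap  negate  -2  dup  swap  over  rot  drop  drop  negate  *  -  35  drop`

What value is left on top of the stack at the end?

-1

2      : [2]
-1     : [2, -1]
*      : [-2]
dup    : [-2, -2]
+      : [-4]
7      : [-4, 7]
swap   : [7, -4]
negate : [7, 4]
-2     : [7, 4, -2]
dup    : [7, 4, -2, -2]
swap   : [7, 4, -2, -2]
over   : [7, 4, -2, -2, -2]
rot    : [7, 4, -2, -2, -2]
drop   : [7, 4, -2, -2]
drop   : [7, 4, -2]
negate : [7, 4, 2]
*      : [7, 8]
-      : [-1]
35     : [-1, 35]
drop   : [-1]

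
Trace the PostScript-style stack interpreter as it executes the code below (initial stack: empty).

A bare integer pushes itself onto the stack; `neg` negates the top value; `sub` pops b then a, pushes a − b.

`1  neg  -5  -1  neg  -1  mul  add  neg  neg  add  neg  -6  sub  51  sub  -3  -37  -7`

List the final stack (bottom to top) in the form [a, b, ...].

1   : [1]
neg : [-1]
-5  : [-1, -5]
-1  : [-1, -5, -1]
neg : [-1, -5, 1]
-1  : [-1, -5, 1, -1]
mul : [-1, -5, -1]
add : [-1, -6]
neg : [-1, 6]
neg : [-1, -6]
add : [-7]
neg : [7]
-6  : [7, -6]
sub : [13]
51  : [13, 51]
sub : [-38]
-3  : [-38, -3]
-37 : [-38, -3, -37]
-7  : [-38, -3, -37, -7]

[-38, -3, -37, -7]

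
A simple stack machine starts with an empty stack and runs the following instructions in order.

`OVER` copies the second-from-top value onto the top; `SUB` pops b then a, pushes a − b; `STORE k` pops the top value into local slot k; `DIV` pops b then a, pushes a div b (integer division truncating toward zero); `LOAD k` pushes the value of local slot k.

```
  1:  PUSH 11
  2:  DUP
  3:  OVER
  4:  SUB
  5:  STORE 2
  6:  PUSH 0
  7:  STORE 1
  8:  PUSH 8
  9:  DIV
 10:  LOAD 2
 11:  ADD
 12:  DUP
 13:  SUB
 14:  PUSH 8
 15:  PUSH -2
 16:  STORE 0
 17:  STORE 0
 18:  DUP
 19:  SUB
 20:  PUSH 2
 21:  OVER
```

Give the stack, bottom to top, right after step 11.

[1]

PUSH 11 : 11
DUP     : 11 11
OVER    : 11 11 11
SUB     : 11 0
STORE 2 : 11
PUSH 0  : 11 0
STORE 1 : 11
PUSH 8  : 11 8
DIV     : 1
LOAD 2  : 1 0
ADD     : 1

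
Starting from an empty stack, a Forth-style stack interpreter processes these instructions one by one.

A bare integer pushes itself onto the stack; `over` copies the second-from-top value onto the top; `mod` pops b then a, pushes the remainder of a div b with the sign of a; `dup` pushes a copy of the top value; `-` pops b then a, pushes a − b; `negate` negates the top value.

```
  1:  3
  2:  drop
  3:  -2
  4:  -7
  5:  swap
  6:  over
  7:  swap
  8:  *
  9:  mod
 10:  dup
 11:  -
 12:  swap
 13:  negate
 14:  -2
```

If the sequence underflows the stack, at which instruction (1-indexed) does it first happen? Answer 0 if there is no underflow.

3    → [3]
drop → []
-2   → [-2]
-7   → [-2, -7]
swap → [-7, -2]
over → [-7, -2, -7]
swap → [-7, -7, -2]
*    → [-7, 14]
mod  → [-7]
dup  → [-7, -7]
-    → [0]
swap  — needs 2 operands, stack has 1 → underflow

12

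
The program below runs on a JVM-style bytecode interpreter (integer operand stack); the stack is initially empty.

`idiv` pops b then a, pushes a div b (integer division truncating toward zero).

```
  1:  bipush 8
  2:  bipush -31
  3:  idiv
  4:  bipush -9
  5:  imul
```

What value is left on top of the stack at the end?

bipush 8   : [8]
bipush -31 : [8, -31]
idiv       : [0]
bipush -9  : [0, -9]
imul       : [0]

0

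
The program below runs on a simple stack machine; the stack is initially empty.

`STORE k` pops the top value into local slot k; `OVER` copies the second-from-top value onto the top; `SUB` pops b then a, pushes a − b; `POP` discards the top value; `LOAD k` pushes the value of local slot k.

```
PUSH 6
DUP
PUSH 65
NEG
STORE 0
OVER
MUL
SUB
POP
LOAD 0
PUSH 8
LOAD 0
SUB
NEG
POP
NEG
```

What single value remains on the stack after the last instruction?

PUSH 6  : 6
DUP     : 6 6
PUSH 65 : 6 6 65
NEG     : 6 6 -65
STORE 0 : 6 6
OVER    : 6 6 6
MUL     : 6 36
SUB     : -30
POP     : (empty)
LOAD 0  : -65
PUSH 8  : -65 8
LOAD 0  : -65 8 -65
SUB     : -65 73
NEG     : -65 -73
POP     : -65
NEG     : 65

65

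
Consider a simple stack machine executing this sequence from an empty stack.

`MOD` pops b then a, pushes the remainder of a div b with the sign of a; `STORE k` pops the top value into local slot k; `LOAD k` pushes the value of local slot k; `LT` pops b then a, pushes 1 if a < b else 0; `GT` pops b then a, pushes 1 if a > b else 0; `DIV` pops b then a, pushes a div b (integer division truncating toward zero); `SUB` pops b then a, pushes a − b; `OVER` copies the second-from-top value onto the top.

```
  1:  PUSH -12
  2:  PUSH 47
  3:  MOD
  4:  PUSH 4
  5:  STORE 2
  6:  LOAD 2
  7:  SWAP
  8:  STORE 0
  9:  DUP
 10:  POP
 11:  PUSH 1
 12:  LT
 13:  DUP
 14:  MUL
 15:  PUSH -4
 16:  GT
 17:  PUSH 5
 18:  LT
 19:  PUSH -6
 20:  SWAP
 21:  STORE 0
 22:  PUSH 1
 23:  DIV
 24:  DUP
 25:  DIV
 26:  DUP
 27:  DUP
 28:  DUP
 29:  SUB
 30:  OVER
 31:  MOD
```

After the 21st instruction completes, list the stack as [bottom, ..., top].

[-6]

PUSH -12 -> [-12]
PUSH 47  -> [-12, 47]
MOD      -> [-12]
PUSH 4   -> [-12, 4]
STORE 2  -> [-12]
LOAD 2   -> [-12, 4]
SWAP     -> [4, -12]
STORE 0  -> [4]
DUP      -> [4, 4]
POP      -> [4]
PUSH 1   -> [4, 1]
LT       -> [0]
DUP      -> [0, 0]
MUL      -> [0]
PUSH -4  -> [0, -4]
GT       -> [1]
PUSH 5   -> [1, 5]
LT       -> [1]
PUSH -6  -> [1, -6]
SWAP     -> [-6, 1]
STORE 0  -> [-6]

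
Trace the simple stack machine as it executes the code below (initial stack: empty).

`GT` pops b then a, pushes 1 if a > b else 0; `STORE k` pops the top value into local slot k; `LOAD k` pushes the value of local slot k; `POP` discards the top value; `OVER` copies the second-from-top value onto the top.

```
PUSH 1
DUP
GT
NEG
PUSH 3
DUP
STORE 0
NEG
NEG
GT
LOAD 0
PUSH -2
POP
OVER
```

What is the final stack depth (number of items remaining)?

3

PUSH 1  -> 1
DUP     -> 1 1
GT      -> 0
NEG     -> 0
PUSH 3  -> 0 3
DUP     -> 0 3 3
STORE 0 -> 0 3
NEG     -> 0 -3
NEG     -> 0 3
GT      -> 0
LOAD 0  -> 0 3
PUSH -2 -> 0 3 -2
POP     -> 0 3
OVER    -> 0 3 0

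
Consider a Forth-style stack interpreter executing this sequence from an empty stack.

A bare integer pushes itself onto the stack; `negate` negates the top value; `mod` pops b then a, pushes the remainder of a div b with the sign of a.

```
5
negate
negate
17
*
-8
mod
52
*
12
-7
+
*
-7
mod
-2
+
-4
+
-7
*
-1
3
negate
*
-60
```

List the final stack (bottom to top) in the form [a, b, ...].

5       [5]
negate  [-5]
negate  [5]
17      [5, 17]
*       [85]
-8      [85, -8]
mod     [5]
52      [5, 52]
*       [260]
12      [260, 12]
-7      [260, 12, -7]
+       [260, 5]
*       [1300]
-7      [1300, -7]
mod     [5]
-2      [5, -2]
+       [3]
-4      [3, -4]
+       [-1]
-7      [-1, -7]
*       [7]
-1      [7, -1]
3       [7, -1, 3]
negate  [7, -1, -3]
*       [7, 3]
-60     [7, 3, -60]

[7, 3, -60]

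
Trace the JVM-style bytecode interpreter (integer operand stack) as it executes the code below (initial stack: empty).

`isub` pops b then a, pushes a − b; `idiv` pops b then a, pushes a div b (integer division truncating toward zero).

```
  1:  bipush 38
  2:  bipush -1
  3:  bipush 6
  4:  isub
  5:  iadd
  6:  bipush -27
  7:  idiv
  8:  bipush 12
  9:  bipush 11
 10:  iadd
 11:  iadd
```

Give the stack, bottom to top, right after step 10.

[-1, 23]

bipush 38  → [38]
bipush -1  → [38, -1]
bipush 6   → [38, -1, 6]
isub       → [38, -7]
iadd       → [31]
bipush -27 → [31, -27]
idiv       → [-1]
bipush 12  → [-1, 12]
bipush 11  → [-1, 12, 11]
iadd       → [-1, 23]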